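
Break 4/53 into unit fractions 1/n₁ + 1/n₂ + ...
1/14 + 1/248 + 1/92008

Greedy algorithm:
4/53: ceiling(53/4) = 14, use 1/14
3/742: ceiling(742/3) = 248, use 1/248
1/92008: ceiling(92008/1) = 92008, use 1/92008
Result: 4/53 = 1/14 + 1/248 + 1/92008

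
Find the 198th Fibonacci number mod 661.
136

Matrix identity: Q^n = [[F_(n+1), F_n], [F_n, F_(n-1)]] with Q = [[1,1],[1,0]].
n = 198 = 11000110₂. Square-and-multiply, entries mod 661:
Q^1 = [[1,1],[1,0]]
Q^3 = (Q^1)²·Q = [[3,2],[2,1]]
Q^6 = (Q^3)² = [[13,8],[8,5]]
Q^12 = (Q^6)² = [[233,144],[144,89]]
Q^24 = (Q^12)² = [[332,98],[98,234]]
Q^49 = (Q^24)²·Q = [[131,187],[187,605]]
Q^99 = (Q^49)²·Q = [[55,572],[572,144]]
Q^198 = (Q^99)² = [[370,136],[136,234]]
F_198 mod 661 = Q^198[0][1] = 136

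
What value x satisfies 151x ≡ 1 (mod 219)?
190

gcd(151, 219) = 1, so the inverse exists.
Extended Euclidean algorithm on (219, 151):
219 = 1 × 151 + 68  ⟹  68 = (1)·219 + (-1)·151
151 = 2 × 68 + 15  ⟹  15 = (-2)·219 + (3)·151
68 = 4 × 15 + 8  ⟹  8 = (9)·219 + (-13)·151
15 = 1 × 8 + 7  ⟹  7 = (-11)·219 + (16)·151
8 = 1 × 7 + 1  ⟹  1 = (20)·219 + (-29)·151
So (-29)·151 ≡ 1 (mod 219), i.e. 151^(-1) ≡ -29 ≡ 190 (mod 219).
Check: 151 × 190 = 28690 ≡ 1 (mod 219)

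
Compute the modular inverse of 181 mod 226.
5

gcd(181, 226) = 1, so the inverse exists.
Extended Euclidean algorithm on (226, 181):
226 = 1 × 181 + 45  ⟹  45 = (1)·226 + (-1)·181
181 = 4 × 45 + 1  ⟹  1 = (-4)·226 + (5)·181
So (5)·181 ≡ 1 (mod 226), i.e. 181^(-1) ≡ 5 (mod 226).
Check: 181 × 5 = 905 ≡ 1 (mod 226)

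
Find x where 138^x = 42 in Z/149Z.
70

Baby-step giant-step with step n = ⌈√149⌉ = 13.
Baby steps 138^j mod 149 (j:value) for j=0..12: 0:1, 1:138, 2:121, 3:10, 4:39, 5:18, 6:100, 7:92, 8:31, 9:106, 10:26, 11:12, 12:17.
Giant-step multiplier: 138^(-13) ≡ 138^(148-13) = 138^135 ≡ 98 (mod 149).
Giant steps γ_i = 42·98^i mod 149: γ_0=42, γ_1=93, γ_2=25, γ_3=66, γ_4=61, γ_5=18 (in table at j=5).
x = i·n + j = 5·13 + 5 = 70.
Check: 138^70 ≡ 42 (mod 149).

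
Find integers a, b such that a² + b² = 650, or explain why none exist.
5² + 25² (a=5, b=25)

Factorization: 650 = 2 × 5^2 × 13
By Fermat: n is sum of two squares iff every prime p ≡ 3 (mod 4) appears to even power.
All primes ≡ 3 (mod 4) appear to even power.
Search a = 0, 1, 2, … for 650 - a² a perfect square: first hit at a = 5: 650 - 25 = 625 = 25².
650 = 5² + 25² = 25 + 625 ✓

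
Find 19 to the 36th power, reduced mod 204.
169

Repeated squaring. Binary of 36 = 100100.
19^1 ≡ 19 (mod 204); 19^2 ≡ 157 (mod 204); 19^4 ≡ 169 (mod 204); 19^8 ≡ 1 (mod 204); 19^16 ≡ 1 (mod 204); 19^32 ≡ 1 (mod 204)
19^36 = 19^4 × 19^32 ≡ 169 (mod 204)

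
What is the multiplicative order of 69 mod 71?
70

71 is prime, so ord(69) divides φ(71) = 70.
Divisors of 70: 1, 2, 5, 7, 10, 14, 35, 70.
Repeated squaring: 69^1 ≡ 69, 69^2 ≡ 4, 69^4 ≡ 16, 69^8 ≡ 43, 69^16 ≡ 3, 69^32 ≡ 9, 69^64 ≡ 10 (mod 71).
Test 69^d mod 71 for each divisor d in increasing order:
69^1 ≡ 69
69^2 ≡ 4
69^5 = 69^4·69^1 ≡ 39
69^7 = 69^4·69^2·69^1 ≡ 14
69^10 = 69^8·69^2 ≡ 30
69^14 = 69^8·69^4·69^2 ≡ 54
69^35 = 69^32·69^2·69^1 ≡ 70
69^70 = 69^64·69^4·69^2 ≡ 1  ← first divisor giving 1
The order is 70.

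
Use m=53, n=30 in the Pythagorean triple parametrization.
(1909, 3180, 3709)

Euclid's formula: a = m² - n², b = 2mn, c = m² + n²
m = 53, n = 30
a = 53² - 30² = 2809 - 900 = 1909
b = 2 × 53 × 30 = 3180
c = 53² + 30² = 2809 + 900 = 3709
Verification: 1909² + 3180² = 3644281 + 10112400 = 13756681 = 3709² ✓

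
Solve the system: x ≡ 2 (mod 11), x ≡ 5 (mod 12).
101

Using Chinese Remainder Theorem:
M = 11 × 12 = 132
M1 = 12, M2 = 11
y1 = 12^(-1) mod 11 = 1
y2 = 11^(-1) mod 12 = 11
x = (2×12×1 + 5×11×11) mod 132 = 101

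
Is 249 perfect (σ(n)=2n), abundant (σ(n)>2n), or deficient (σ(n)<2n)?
deficient

Proper divisors of 249: sum = 1 + 3 + 83 = 87
Since 87 < 249, 249 is deficient.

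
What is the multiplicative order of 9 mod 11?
5

11 is prime, so ord(9) divides φ(11) = 10.
Divisors of 10: 1, 2, 5, 10.
Repeated squaring: 9^1 ≡ 9, 9^2 ≡ 4, 9^4 ≡ 5, 9^8 ≡ 3 (mod 11).
Test 9^d mod 11 for each divisor d in increasing order:
9^1 ≡ 9
9^2 ≡ 4
9^5 = 9^4·9^1 ≡ 1  ← first divisor giving 1
The order is 5.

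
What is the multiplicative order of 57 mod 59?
29

59 is prime, so ord(57) divides φ(59) = 58.
Divisors of 58: 1, 2, 29, 58.
Repeated squaring: 57^1 ≡ 57, 57^2 ≡ 4, 57^4 ≡ 16, 57^8 ≡ 20, 57^16 ≡ 46, 57^32 ≡ 51 (mod 59).
Test 57^d mod 59 for each divisor d in increasing order:
57^1 ≡ 57
57^2 ≡ 4
57^29 = 57^16·57^8·57^4·57^1 ≡ 1  ← first divisor giving 1
The order is 29.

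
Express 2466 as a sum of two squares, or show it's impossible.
21² + 45² (a=21, b=45)

Factorization: 2466 = 2 × 3^2 × 137
By Fermat: n is sum of two squares iff every prime p ≡ 3 (mod 4) appears to even power.
All primes ≡ 3 (mod 4) appear to even power.
Search a = 0, 1, 2, … for 2466 - a² a perfect square: first hit at a = 21: 2466 - 441 = 2025 = 45².
2466 = 21² + 45² = 441 + 2025 ✓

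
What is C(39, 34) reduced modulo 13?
0

Using Lucas' theorem:
Write n=39 and k=34 in base 13:
n in base 13: [3, 0]
k in base 13: [2, 8]
C(39,34) mod 13 = ∏ C(n_i, k_i) mod 13
Digit binomials (mod 13): C(3,2) = 3; C(0,8) = 0 (k_i > n_i)
Product: 3 × 0 = 0 ≡ 0 (mod 13)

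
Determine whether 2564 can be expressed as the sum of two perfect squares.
8² + 50² (a=8, b=50)

Factorization: 2564 = 2^2 × 641
By Fermat: n is sum of two squares iff every prime p ≡ 3 (mod 4) appears to even power.
All primes ≡ 3 (mod 4) appear to even power.
Search a = 0, 1, 2, … for 2564 - a² a perfect square: first hit at a = 8: 2564 - 64 = 2500 = 50².
2564 = 8² + 50² = 64 + 2500 ✓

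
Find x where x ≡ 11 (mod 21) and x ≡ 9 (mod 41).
788

Using Chinese Remainder Theorem:
M = 21 × 41 = 861
M1 = 41, M2 = 21
y1 = 41^(-1) mod 21 = 20
y2 = 21^(-1) mod 41 = 2
x = (11×41×20 + 9×21×2) mod 861 = 788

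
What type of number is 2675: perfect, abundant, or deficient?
deficient

Proper divisors of 2675: sum = 1 + 5 + 25 + 107 + 535 = 673
Since 673 < 2675, 2675 is deficient.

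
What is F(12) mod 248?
144

Matrix identity: Q^n = [[F_(n+1), F_n], [F_n, F_(n-1)]] with Q = [[1,1],[1,0]].
n = 12 = 1100₂. Square-and-multiply, entries mod 248:
Q^1 = [[1,1],[1,0]]
Q^3 = (Q^1)²·Q = [[3,2],[2,1]]
Q^6 = (Q^3)² = [[13,8],[8,5]]
Q^12 = (Q^6)² = [[233,144],[144,89]]
F_12 mod 248 = Q^12[0][1] = 144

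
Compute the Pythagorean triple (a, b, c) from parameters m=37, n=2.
(1365, 148, 1373)

Euclid's formula: a = m² - n², b = 2mn, c = m² + n²
m = 37, n = 2
a = 37² - 2² = 1369 - 4 = 1365
b = 2 × 37 × 2 = 148
c = 37² + 2² = 1369 + 4 = 1373
Verification: 1365² + 148² = 1863225 + 21904 = 1885129 = 1373² ✓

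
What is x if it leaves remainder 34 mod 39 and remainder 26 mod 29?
229

Using Chinese Remainder Theorem:
M = 39 × 29 = 1131
M1 = 29, M2 = 39
y1 = 29^(-1) mod 39 = 35
y2 = 39^(-1) mod 29 = 3
x = (34×29×35 + 26×39×3) mod 1131 = 229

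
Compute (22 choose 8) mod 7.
3

Using Lucas' theorem:
Write n=22 and k=8 in base 7:
n in base 7: [3, 1]
k in base 7: [1, 1]
C(22,8) mod 7 = ∏ C(n_i, k_i) mod 7
Digit binomials (mod 7): C(3,1) = 3; C(1,1) = 1
Product: 3 × 1 = 3 ≡ 3 (mod 7)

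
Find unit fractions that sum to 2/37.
1/19 + 1/703

Greedy algorithm:
2/37: ceiling(37/2) = 19, use 1/19
1/703: ceiling(703/1) = 703, use 1/703
Result: 2/37 = 1/19 + 1/703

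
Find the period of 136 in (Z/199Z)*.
22

199 is prime, so ord(136) divides φ(199) = 198.
Divisors of 198: 1, 2, 3, 6, 9, 11, 18, 22, 33, 66, 99, 198.
Repeated squaring: 136^1 ≡ 136, 136^2 ≡ 188, 136^4 ≡ 121, 136^8 ≡ 114, 136^16 ≡ 61, 136^32 ≡ 139, 136^64 ≡ 18, 136^128 ≡ 125 (mod 199).
Test 136^d mod 199 for each divisor d in increasing order:
136^1 ≡ 136
136^2 ≡ 188
136^3 = 136^2·136^1 ≡ 96
136^6 = 136^4·136^2 ≡ 62
136^9 = 136^8·136^1 ≡ 181
136^11 = 136^8·136^2·136^1 ≡ 198
136^18 = 136^16·136^2 ≡ 125
136^22 = 136^16·136^4·136^2 ≡ 1  ← first divisor giving 1
The order is 22.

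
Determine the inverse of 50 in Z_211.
38

gcd(50, 211) = 1, so the inverse exists.
Extended Euclidean algorithm on (211, 50):
211 = 4 × 50 + 11  ⟹  11 = (1)·211 + (-4)·50
50 = 4 × 11 + 6  ⟹  6 = (-4)·211 + (17)·50
11 = 1 × 6 + 5  ⟹  5 = (5)·211 + (-21)·50
6 = 1 × 5 + 1  ⟹  1 = (-9)·211 + (38)·50
So (38)·50 ≡ 1 (mod 211), i.e. 50^(-1) ≡ 38 (mod 211).
Check: 50 × 38 = 1900 ≡ 1 (mod 211)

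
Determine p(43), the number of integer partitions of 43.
63261

p(n) counts ways to write n as a sum of positive integers (order ignored).
Euler's pentagonal recurrence: p(k) = p(k-1) + p(k-2) - p(k-5) - p(k-7) + p(k-12) + p(k-15) - ... (offsets j(3j∓1)/2, signs ++--, p(0)=1, p(<0)=0).
DP table for k = 0..42: p(0)=1, p(1)=1, p(2)=2, p(3)=3, p(4)=5, p(5)=7, p(6)=11, p(7)=15, p(8)=22, p(9)=30, p(10)=42, p(11)=56, p(12)=77, p(13)=101, p(14)=135, p(15)=176, p(16)=231, p(17)=297, p(18)=385, p(19)=490, p(20)=627, p(21)=792, p(22)=1002, p(23)=1255, p(24)=1575, p(25)=1958, p(26)=2436, p(27)=3010, p(28)=3718, p(29)=4565, p(30)=5604, p(31)=6842, p(32)=8349, p(33)=10143, p(34)=12310, p(35)=14883, p(36)=17977, p(37)=21637, p(38)=26015, p(39)=31185, p(40)=37338, p(41)=44583, p(42)=53174.
Final step: p(43) = p(42) + p(41) - p(38) - p(36) + p(31) + p(28) - p(21) - p(17) + p(8) + p(3)
= 53174 + 44583 - 26015 - 17977 + 6842 + 3718 - 792 - 297 + 22 + 3
= 63261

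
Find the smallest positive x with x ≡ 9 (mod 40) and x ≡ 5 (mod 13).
369

Using Chinese Remainder Theorem:
M = 40 × 13 = 520
M1 = 13, M2 = 40
y1 = 13^(-1) mod 40 = 37
y2 = 40^(-1) mod 13 = 1
x = (9×13×37 + 5×40×1) mod 520 = 369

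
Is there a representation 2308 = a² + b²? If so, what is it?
2² + 48² (a=2, b=48)

Factorization: 2308 = 2^2 × 577
By Fermat: n is sum of two squares iff every prime p ≡ 3 (mod 4) appears to even power.
All primes ≡ 3 (mod 4) appear to even power.
Search a = 0, 1, 2, … for 2308 - a² a perfect square: first hit at a = 2: 2308 - 4 = 2304 = 48².
2308 = 2² + 48² = 4 + 2304 ✓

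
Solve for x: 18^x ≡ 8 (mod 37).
15

Baby-step giant-step with step n = ⌈√37⌉ = 7.
Baby steps 18^j mod 37 (j:value) for j=0..6: 0:1, 1:18, 2:28, 3:23, 4:7, 5:15, 6:11.
Giant-step multiplier: 18^(-7) ≡ 18^(36-7) = 18^29 ≡ 20 (mod 37).
Giant steps γ_i = 8·20^i mod 37: γ_0=8, γ_1=12, γ_2=18 (in table at j=1).
x = i·n + j = 2·7 + 1 = 15.
Check: 18^15 ≡ 8 (mod 37).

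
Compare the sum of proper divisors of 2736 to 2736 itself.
abundant

Proper divisors of 2736: sum = 1 + 2 + 3 + 4 + 6 + 8 + 9 + 12 + ... + 456 + 684 + 912 + 1368 (29 divisors) = 5324
Since 5324 > 2736, 2736 is abundant.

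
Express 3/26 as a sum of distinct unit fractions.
1/9 + 1/234

Greedy algorithm:
3/26: ceiling(26/3) = 9, use 1/9
1/234: ceiling(234/1) = 234, use 1/234
Result: 3/26 = 1/9 + 1/234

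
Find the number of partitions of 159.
97662728555

p(n) counts ways to write n as a sum of positive integers (order ignored).
Euler's pentagonal recurrence: p(k) = p(k-1) + p(k-2) - p(k-5) - p(k-7) + p(k-12) + p(k-15) - ... (offsets j(3j∓1)/2, signs ++--, p(0)=1, p(<0)=0).
DP table for k = 0..158: p(0)=1, p(1)=1, p(2)=2, p(3)=3, p(4)=5, p(5)=7, p(6)=11, p(7)=15, p(8)=22, p(9)=30, p(10)=42, p(11)=56, p(12)=77, p(13)=101, p(14)=135, p(15)=176, p(16)=231, p(17)=297, p(18)=385, p(19)=490, p(20)=627, p(21)=792, p(22)=1002, p(23)=1255, p(24)=1575, p(25)=1958, p(26)=2436, p(27)=3010, p(28)=3718, p(29)=4565, p(30)=5604, p(31)=6842, p(32)=8349, p(33)=10143, p(34)=12310, p(35)=14883, p(36)=17977, p(37)=21637, p(38)=26015, p(39)=31185, p(40)=37338, p(41)=44583, p(42)=53174, p(43)=63261, p(44)=75175, p(45)=89134, p(46)=105558, p(47)=124754, p(48)=147273, p(49)=173525, p(50)=204226, p(51)=239943, p(52)=281589, p(53)=329931, p(54)=386155, p(55)=451276, p(56)=526823, p(57)=614154, p(58)=715220, p(59)=831820, p(60)=966467, p(61)=1121505, p(62)=1300156, p(63)=1505499, p(64)=1741630, p(65)=2012558, p(66)=2323520, p(67)=2679689, p(68)=3087735, p(69)=3554345, p(70)=4087968, p(71)=4697205, p(72)=5392783, p(73)=6185689, p(74)=7089500, p(75)=8118264, p(76)=9289091, p(77)=10619863, p(78)=12132164, p(79)=13848650, p(80)=15796476, p(81)=18004327, p(82)=20506255, p(83)=23338469, p(84)=26543660, p(85)=30167357, p(86)=34262962, p(87)=38887673, p(88)=44108109, p(89)=49995925, p(90)=56634173, p(91)=64112359, p(92)=72533807, p(93)=82010177, p(94)=92669720, p(95)=104651419, p(96)=118114304, p(97)=133230930, p(98)=150198136, p(99)=169229875, p(100)=190569292, p(101)=214481126, p(102)=241265379, p(103)=271248950, p(104)=304801365, p(105)=342325709, p(106)=384276336, p(107)=431149389, p(108)=483502844, p(109)=541946240, p(110)=607163746, p(111)=679903203, p(112)=761002156, p(113)=851376628, p(114)=952050665, p(115)=1064144451, p(116)=1188908248, p(117)=1327710076, p(118)=1482074143, p(119)=1653668665, p(120)=1844349560, p(121)=2056148051, p(122)=2291320912, p(123)=2552338241, p(124)=2841940500, p(125)=3163127352, p(126)=3519222692, p(127)=3913864295, p(128)=4351078600, p(129)=4835271870, p(130)=5371315400, p(131)=5964539504, p(132)=6620830889, p(133)=7346629512, p(134)=8149040695, p(135)=9035836076, p(136)=10015581680, p(137)=11097645016, p(138)=12292341831, p(139)=13610949895, p(140)=15065878135, p(141)=16670689208, p(142)=18440293320, p(143)=20390982757, p(144)=22540654445, p(145)=24908858009, p(146)=27517052599, p(147)=30388671978, p(148)=33549419497, p(149)=37027355200, p(150)=40853235313, p(151)=45060624582, p(152)=49686288421, p(153)=54770336324, p(154)=60356673280, p(155)=66493182097, p(156)=73232243759, p(157)=80630964769, p(158)=88751778802.
Final step: p(159) = p(158) + p(157) - p(154) - p(152) + p(147) + p(144) - p(137) - p(133) + p(124) + p(119) - p(108) - p(102) + p(89) + p(82) - p(67) - p(59) + p(42) + p(33) - p(14) - p(4)
= 88751778802 + 80630964769 - 60356673280 - 49686288421 + 30388671978 + 22540654445 - 11097645016 - 7346629512 + 2841940500 + 1653668665 - 483502844 - 241265379 + 49995925 + 20506255 - 2679689 - 831820 + 53174 + 10143 - 135 - 5
= 97662728555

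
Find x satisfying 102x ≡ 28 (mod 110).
x ≡ 24 (mod 55)

gcd(102, 110) = 2, which divides 28, so solutions exist.
Divide through by 2: 51x ≡ 14 (mod 55).
Find 51^(-1) mod 55 by the extended Euclidean algorithm:
55 = 1 × 51 + 4  ⟹  4 = (1)·55 + (-1)·51
51 = 12 × 4 + 3  ⟹  3 = (-12)·55 + (13)·51
4 = 1 × 3 + 1  ⟹  1 = (13)·55 + (-14)·51
So (-14)·51 ≡ 1 (mod 55), i.e. 51^(-1) ≡ -14 ≡ 41 (mod 55).
x ≡ 41 × 14 = 574 ≡ 24 (mod 55).
Check: 102 × 24 = 2448 ≡ 28 (mod 110).
x ≡ 24 (mod 55), giving 2 solutions mod 110.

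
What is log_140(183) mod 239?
226

Baby-step giant-step with step n = ⌈√239⌉ = 16.
Baby steps 140^j mod 239 (j:value) for j=0..15: 0:1, 1:140, 2:2, 3:41, 4:4, 5:82, 6:8, 7:164, 8:16, 9:89, 10:32, 11:178, 12:64, 13:117, 14:128, 15:234.
Giant-step multiplier: 140^(-16) ≡ 140^(238-16) = 140^222 ≡ 225 (mod 239).
Giant steps γ_i = 183·225^i mod 239: γ_0=183, γ_1=67, γ_2=18, γ_3=226, γ_4=182, γ_5=81, γ_6=61, γ_7=102, γ_8=6, γ_9=155, γ_10=220, γ_11=27, γ_12=100, γ_13=34, γ_14=2 (in table at j=2).
x = i·n + j = 14·16 + 2 = 226.
Check: 140^226 ≡ 183 (mod 239).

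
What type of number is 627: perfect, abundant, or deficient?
deficient

Proper divisors of 627: sum = 1 + 3 + 11 + 19 + 33 + 57 + 209 = 333
Since 333 < 627, 627 is deficient.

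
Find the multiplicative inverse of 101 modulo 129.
23

gcd(101, 129) = 1, so the inverse exists.
Extended Euclidean algorithm on (129, 101):
129 = 1 × 101 + 28  ⟹  28 = (1)·129 + (-1)·101
101 = 3 × 28 + 17  ⟹  17 = (-3)·129 + (4)·101
28 = 1 × 17 + 11  ⟹  11 = (4)·129 + (-5)·101
17 = 1 × 11 + 6  ⟹  6 = (-7)·129 + (9)·101
11 = 1 × 6 + 5  ⟹  5 = (11)·129 + (-14)·101
6 = 1 × 5 + 1  ⟹  1 = (-18)·129 + (23)·101
So (23)·101 ≡ 1 (mod 129), i.e. 101^(-1) ≡ 23 (mod 129).
Check: 101 × 23 = 2323 ≡ 1 (mod 129)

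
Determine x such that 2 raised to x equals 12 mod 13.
6

Baby-step giant-step with step n = ⌈√13⌉ = 4.
Baby steps 2^j mod 13 (j:value) for j=0..3: 0:1, 1:2, 2:4, 3:8.
Giant-step multiplier: 2^(-4) ≡ 2^(12-4) = 2^8 ≡ 9 (mod 13).
Giant steps γ_i = 12·9^i mod 13: γ_0=12, γ_1=4 (in table at j=2).
x = i·n + j = 1·4 + 2 = 6.
Check: 2^6 ≡ 12 (mod 13).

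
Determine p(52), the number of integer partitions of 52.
281589

p(n) counts ways to write n as a sum of positive integers (order ignored).
Euler's pentagonal recurrence: p(k) = p(k-1) + p(k-2) - p(k-5) - p(k-7) + p(k-12) + p(k-15) - ... (offsets j(3j∓1)/2, signs ++--, p(0)=1, p(<0)=0).
DP table for k = 0..51: p(0)=1, p(1)=1, p(2)=2, p(3)=3, p(4)=5, p(5)=7, p(6)=11, p(7)=15, p(8)=22, p(9)=30, p(10)=42, p(11)=56, p(12)=77, p(13)=101, p(14)=135, p(15)=176, p(16)=231, p(17)=297, p(18)=385, p(19)=490, p(20)=627, p(21)=792, p(22)=1002, p(23)=1255, p(24)=1575, p(25)=1958, p(26)=2436, p(27)=3010, p(28)=3718, p(29)=4565, p(30)=5604, p(31)=6842, p(32)=8349, p(33)=10143, p(34)=12310, p(35)=14883, p(36)=17977, p(37)=21637, p(38)=26015, p(39)=31185, p(40)=37338, p(41)=44583, p(42)=53174, p(43)=63261, p(44)=75175, p(45)=89134, p(46)=105558, p(47)=124754, p(48)=147273, p(49)=173525, p(50)=204226, p(51)=239943.
Final step: p(52) = p(51) + p(50) - p(47) - p(45) + p(40) + p(37) - p(30) - p(26) + p(17) + p(12) - p(1)
= 239943 + 204226 - 124754 - 89134 + 37338 + 21637 - 5604 - 2436 + 297 + 77 - 1
= 281589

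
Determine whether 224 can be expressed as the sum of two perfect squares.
Not possible

Factorization: 224 = 2^5 × 7
By Fermat: n is sum of two squares iff every prime p ≡ 3 (mod 4) appears to even power.
Prime(s) ≡ 3 (mod 4) with odd exponent: [(7, 1)]
Therefore 224 cannot be expressed as a² + b².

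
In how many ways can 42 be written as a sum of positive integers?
53174

p(n) counts ways to write n as a sum of positive integers (order ignored).
Euler's pentagonal recurrence: p(k) = p(k-1) + p(k-2) - p(k-5) - p(k-7) + p(k-12) + p(k-15) - ... (offsets j(3j∓1)/2, signs ++--, p(0)=1, p(<0)=0).
DP table for k = 0..41: p(0)=1, p(1)=1, p(2)=2, p(3)=3, p(4)=5, p(5)=7, p(6)=11, p(7)=15, p(8)=22, p(9)=30, p(10)=42, p(11)=56, p(12)=77, p(13)=101, p(14)=135, p(15)=176, p(16)=231, p(17)=297, p(18)=385, p(19)=490, p(20)=627, p(21)=792, p(22)=1002, p(23)=1255, p(24)=1575, p(25)=1958, p(26)=2436, p(27)=3010, p(28)=3718, p(29)=4565, p(30)=5604, p(31)=6842, p(32)=8349, p(33)=10143, p(34)=12310, p(35)=14883, p(36)=17977, p(37)=21637, p(38)=26015, p(39)=31185, p(40)=37338, p(41)=44583.
Final step: p(42) = p(41) + p(40) - p(37) - p(35) + p(30) + p(27) - p(20) - p(16) + p(7) + p(2)
= 44583 + 37338 - 21637 - 14883 + 5604 + 3010 - 627 - 231 + 15 + 2
= 53174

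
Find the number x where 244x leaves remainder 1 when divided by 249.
199

gcd(244, 249) = 1, so the inverse exists.
Extended Euclidean algorithm on (249, 244):
249 = 1 × 244 + 5  ⟹  5 = (1)·249 + (-1)·244
244 = 48 × 5 + 4  ⟹  4 = (-48)·249 + (49)·244
5 = 1 × 4 + 1  ⟹  1 = (49)·249 + (-50)·244
So (-50)·244 ≡ 1 (mod 249), i.e. 244^(-1) ≡ -50 ≡ 199 (mod 249).
Check: 244 × 199 = 48556 ≡ 1 (mod 249)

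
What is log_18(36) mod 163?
84

Baby-step giant-step with step n = ⌈√163⌉ = 13.
Baby steps 18^j mod 163 (j:value) for j=0..12: 0:1, 1:18, 2:161, 3:127, 4:4, 5:72, 6:155, 7:19, 8:16, 9:125, 10:131, 11:76, 12:64.
Giant-step multiplier: 18^(-13) ≡ 18^(162-13) = 18^149 ≡ 89 (mod 163).
Giant steps γ_i = 36·89^i mod 163: γ_0=36, γ_1=107, γ_2=69, γ_3=110, γ_4=10, γ_5=75, γ_6=155 (in table at j=6).
x = i·n + j = 6·13 + 6 = 84.
Check: 18^84 ≡ 36 (mod 163).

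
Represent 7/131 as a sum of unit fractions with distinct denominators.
1/19 + 1/1245 + 1/3098805

Greedy algorithm:
7/131: ceiling(131/7) = 19, use 1/19
2/2489: ceiling(2489/2) = 1245, use 1/1245
1/3098805: ceiling(3098805/1) = 3098805, use 1/3098805
Result: 7/131 = 1/19 + 1/1245 + 1/3098805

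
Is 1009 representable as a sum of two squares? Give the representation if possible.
15² + 28² (a=15, b=28)

Factorization: 1009 = 1009
By Fermat: n is sum of two squares iff every prime p ≡ 3 (mod 4) appears to even power.
All primes ≡ 3 (mod 4) appear to even power.
Search a = 0, 1, 2, … for 1009 - a² a perfect square: first hit at a = 15: 1009 - 225 = 784 = 28².
1009 = 15² + 28² = 225 + 784 ✓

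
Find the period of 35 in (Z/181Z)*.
20

181 is prime, so ord(35) divides φ(181) = 180.
Divisors of 180: 1, 2, 3, 4, 5, 6, 9, 10, 12, 15, 18, 20, 30, 36, 45, 60, 90, 180.
Repeated squaring: 35^1 ≡ 35, 35^2 ≡ 139, 35^4 ≡ 135, 35^8 ≡ 125, 35^16 ≡ 59, 35^32 ≡ 42, 35^64 ≡ 135, 35^128 ≡ 125 (mod 181).
Test 35^d mod 181 for each divisor d in increasing order:
35^1 ≡ 35
35^2 ≡ 139
35^3 = 35^2·35^1 ≡ 159
35^4 ≡ 135
35^5 = 35^4·35^1 ≡ 19
35^6 = 35^4·35^2 ≡ 122
35^9 = 35^8·35^1 ≡ 31
35^10 = 35^8·35^2 ≡ 180
35^12 = 35^8·35^4 ≡ 42
35^15 = 35^8·35^4·35^2·35^1 ≡ 162
35^18 = 35^16·35^2 ≡ 56
35^20 = 35^16·35^4 ≡ 1  ← first divisor giving 1
The order is 20.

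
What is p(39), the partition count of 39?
31185

p(n) counts ways to write n as a sum of positive integers (order ignored).
Euler's pentagonal recurrence: p(k) = p(k-1) + p(k-2) - p(k-5) - p(k-7) + p(k-12) + p(k-15) - ... (offsets j(3j∓1)/2, signs ++--, p(0)=1, p(<0)=0).
DP table for k = 0..38: p(0)=1, p(1)=1, p(2)=2, p(3)=3, p(4)=5, p(5)=7, p(6)=11, p(7)=15, p(8)=22, p(9)=30, p(10)=42, p(11)=56, p(12)=77, p(13)=101, p(14)=135, p(15)=176, p(16)=231, p(17)=297, p(18)=385, p(19)=490, p(20)=627, p(21)=792, p(22)=1002, p(23)=1255, p(24)=1575, p(25)=1958, p(26)=2436, p(27)=3010, p(28)=3718, p(29)=4565, p(30)=5604, p(31)=6842, p(32)=8349, p(33)=10143, p(34)=12310, p(35)=14883, p(36)=17977, p(37)=21637, p(38)=26015.
Final step: p(39) = p(38) + p(37) - p(34) - p(32) + p(27) + p(24) - p(17) - p(13) + p(4)
= 26015 + 21637 - 12310 - 8349 + 3010 + 1575 - 297 - 101 + 5
= 31185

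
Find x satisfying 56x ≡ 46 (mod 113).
x ≡ 21 (mod 113)

gcd(56, 113) = 1, which divides 46, so solutions exist.
Find 56^(-1) mod 113 by the extended Euclidean algorithm:
113 = 2 × 56 + 1  ⟹  1 = (1)·113 + (-2)·56
So (-2)·56 ≡ 1 (mod 113), i.e. 56^(-1) ≡ -2 ≡ 111 (mod 113).
x ≡ 111 × 46 = 5106 ≡ 21 (mod 113).
Check: 56 × 21 = 1176 ≡ 46 (mod 113).
Unique solution: x ≡ 21 (mod 113)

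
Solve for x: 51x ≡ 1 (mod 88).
19

gcd(51, 88) = 1, so the inverse exists.
Extended Euclidean algorithm on (88, 51):
88 = 1 × 51 + 37  ⟹  37 = (1)·88 + (-1)·51
51 = 1 × 37 + 14  ⟹  14 = (-1)·88 + (2)·51
37 = 2 × 14 + 9  ⟹  9 = (3)·88 + (-5)·51
14 = 1 × 9 + 5  ⟹  5 = (-4)·88 + (7)·51
9 = 1 × 5 + 4  ⟹  4 = (7)·88 + (-12)·51
5 = 1 × 4 + 1  ⟹  1 = (-11)·88 + (19)·51
So (19)·51 ≡ 1 (mod 88), i.e. 51^(-1) ≡ 19 (mod 88).
Check: 51 × 19 = 969 ≡ 1 (mod 88)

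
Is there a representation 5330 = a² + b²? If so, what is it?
1² + 73² (a=1, b=73)

Factorization: 5330 = 2 × 5 × 13 × 41
By Fermat: n is sum of two squares iff every prime p ≡ 3 (mod 4) appears to even power.
All primes ≡ 3 (mod 4) appear to even power.
Search a = 0, 1, 2, … for 5330 - a² a perfect square: first hit at a = 1: 5330 - 1 = 5329 = 73².
5330 = 1² + 73² = 1 + 5329 ✓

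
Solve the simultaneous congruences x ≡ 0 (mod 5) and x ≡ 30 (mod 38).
30

Using Chinese Remainder Theorem:
M = 5 × 38 = 190
M1 = 38, M2 = 5
y1 = 38^(-1) mod 5 = 2
y2 = 5^(-1) mod 38 = 23
x = (0×38×2 + 30×5×23) mod 190 = 30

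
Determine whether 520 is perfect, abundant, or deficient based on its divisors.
abundant

Proper divisors of 520: sum = 1 + 2 + 4 + 5 + 8 + 10 + 13 + 20 + 26 + 40 + 52 + 65 + 104 + 130 + 260 = 740
Since 740 > 520, 520 is abundant.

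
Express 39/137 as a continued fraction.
[0; 3, 1, 1, 19]

Euclidean algorithm steps:
39 = 0 × 137 + 39
137 = 3 × 39 + 20
39 = 1 × 20 + 19
20 = 1 × 19 + 1
19 = 19 × 1 + 0
Continued fraction: [0; 3, 1, 1, 19]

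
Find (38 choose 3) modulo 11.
10

Using Lucas' theorem:
Write n=38 and k=3 in base 11:
n in base 11: [3, 5]
k in base 11: [0, 3]
C(38,3) mod 11 = ∏ C(n_i, k_i) mod 11
Digit binomials (mod 11): C(3,0) = 1; C(5,3) = 10
Product: 1 × 10 = 10 ≡ 10 (mod 11)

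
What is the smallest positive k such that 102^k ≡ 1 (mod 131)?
65

131 is prime, so ord(102) divides φ(131) = 130.
Divisors of 130: 1, 2, 5, 10, 13, 26, 65, 130.
Repeated squaring: 102^1 ≡ 102, 102^2 ≡ 55, 102^4 ≡ 12, 102^8 ≡ 13, 102^16 ≡ 38, 102^32 ≡ 3, 102^64 ≡ 9, 102^128 ≡ 81 (mod 131).
Test 102^d mod 131 for each divisor d in increasing order:
102^1 ≡ 102
102^2 ≡ 55
102^5 = 102^4·102^1 ≡ 45
102^10 = 102^8·102^2 ≡ 60
102^13 = 102^8·102^4·102^1 ≡ 61
102^26 = 102^16·102^8·102^2 ≡ 53
102^65 = 102^64·102^1 ≡ 1  ← first divisor giving 1
The order is 65.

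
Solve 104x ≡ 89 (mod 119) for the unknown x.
x ≡ 2 (mod 119)

gcd(104, 119) = 1, which divides 89, so solutions exist.
Find 104^(-1) mod 119 by the extended Euclidean algorithm:
119 = 1 × 104 + 15  ⟹  15 = (1)·119 + (-1)·104
104 = 6 × 15 + 14  ⟹  14 = (-6)·119 + (7)·104
15 = 1 × 14 + 1  ⟹  1 = (7)·119 + (-8)·104
So (-8)·104 ≡ 1 (mod 119), i.e. 104^(-1) ≡ -8 ≡ 111 (mod 119).
x ≡ 111 × 89 = 9879 ≡ 2 (mod 119).
Check: 104 × 2 = 208 ≡ 89 (mod 119).
Unique solution: x ≡ 2 (mod 119)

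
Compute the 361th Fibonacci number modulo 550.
111

Matrix identity: Q^n = [[F_(n+1), F_n], [F_n, F_(n-1)]] with Q = [[1,1],[1,0]].
n = 361 = 101101001₂. Square-and-multiply, entries mod 550:
Q^1 = [[1,1],[1,0]]
Q^2 = (Q^1)² = [[2,1],[1,1]]
Q^5 = (Q^2)²·Q = [[8,5],[5,3]]
Q^11 = (Q^5)²·Q = [[144,89],[89,55]]
Q^22 = (Q^11)² = [[57,111],[111,496]]
Q^45 = (Q^22)²·Q = [[503,170],[170,333]]
Q^90 = (Q^45)² = [[309,220],[220,89]]
Q^180 = (Q^90)² = [[331,110],[110,221]]
Q^361 = (Q^180)²·Q = [[331,111],[111,220]]
F_361 mod 550 = Q^361[0][1] = 111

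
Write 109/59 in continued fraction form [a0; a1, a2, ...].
[1; 1, 5, 1, 1, 4]

Euclidean algorithm steps:
109 = 1 × 59 + 50
59 = 1 × 50 + 9
50 = 5 × 9 + 5
9 = 1 × 5 + 4
5 = 1 × 4 + 1
4 = 4 × 1 + 0
Continued fraction: [1; 1, 5, 1, 1, 4]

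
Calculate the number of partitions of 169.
250438925115

p(n) counts ways to write n as a sum of positive integers (order ignored).
Euler's pentagonal recurrence: p(k) = p(k-1) + p(k-2) - p(k-5) - p(k-7) + p(k-12) + p(k-15) - ... (offsets j(3j∓1)/2, signs ++--, p(0)=1, p(<0)=0).
DP table for k = 0..168: p(0)=1, p(1)=1, p(2)=2, p(3)=3, p(4)=5, p(5)=7, p(6)=11, p(7)=15, p(8)=22, p(9)=30, p(10)=42, p(11)=56, p(12)=77, p(13)=101, p(14)=135, p(15)=176, p(16)=231, p(17)=297, p(18)=385, p(19)=490, p(20)=627, p(21)=792, p(22)=1002, p(23)=1255, p(24)=1575, p(25)=1958, p(26)=2436, p(27)=3010, p(28)=3718, p(29)=4565, p(30)=5604, p(31)=6842, p(32)=8349, p(33)=10143, p(34)=12310, p(35)=14883, p(36)=17977, p(37)=21637, p(38)=26015, p(39)=31185, p(40)=37338, p(41)=44583, p(42)=53174, p(43)=63261, p(44)=75175, p(45)=89134, p(46)=105558, p(47)=124754, p(48)=147273, p(49)=173525, p(50)=204226, p(51)=239943, p(52)=281589, p(53)=329931, p(54)=386155, p(55)=451276, p(56)=526823, p(57)=614154, p(58)=715220, p(59)=831820, p(60)=966467, p(61)=1121505, p(62)=1300156, p(63)=1505499, p(64)=1741630, p(65)=2012558, p(66)=2323520, p(67)=2679689, p(68)=3087735, p(69)=3554345, p(70)=4087968, p(71)=4697205, p(72)=5392783, p(73)=6185689, p(74)=7089500, p(75)=8118264, p(76)=9289091, p(77)=10619863, p(78)=12132164, p(79)=13848650, p(80)=15796476, p(81)=18004327, p(82)=20506255, p(83)=23338469, p(84)=26543660, p(85)=30167357, p(86)=34262962, p(87)=38887673, p(88)=44108109, p(89)=49995925, p(90)=56634173, p(91)=64112359, p(92)=72533807, p(93)=82010177, p(94)=92669720, p(95)=104651419, p(96)=118114304, p(97)=133230930, p(98)=150198136, p(99)=169229875, p(100)=190569292, p(101)=214481126, p(102)=241265379, p(103)=271248950, p(104)=304801365, p(105)=342325709, p(106)=384276336, p(107)=431149389, p(108)=483502844, p(109)=541946240, p(110)=607163746, p(111)=679903203, p(112)=761002156, p(113)=851376628, p(114)=952050665, p(115)=1064144451, p(116)=1188908248, p(117)=1327710076, p(118)=1482074143, p(119)=1653668665, p(120)=1844349560, p(121)=2056148051, p(122)=2291320912, p(123)=2552338241, p(124)=2841940500, p(125)=3163127352, p(126)=3519222692, p(127)=3913864295, p(128)=4351078600, p(129)=4835271870, p(130)=5371315400, p(131)=5964539504, p(132)=6620830889, p(133)=7346629512, p(134)=8149040695, p(135)=9035836076, p(136)=10015581680, p(137)=11097645016, p(138)=12292341831, p(139)=13610949895, p(140)=15065878135, p(141)=16670689208, p(142)=18440293320, p(143)=20390982757, p(144)=22540654445, p(145)=24908858009, p(146)=27517052599, p(147)=30388671978, p(148)=33549419497, p(149)=37027355200, p(150)=40853235313, p(151)=45060624582, p(152)=49686288421, p(153)=54770336324, p(154)=60356673280, p(155)=66493182097, p(156)=73232243759, p(157)=80630964769, p(158)=88751778802, p(159)=97662728555, p(160)=107438159466, p(161)=118159068427, p(162)=129913904637, p(163)=142798995930, p(164)=156919475295, p(165)=172389800255, p(166)=189334822579, p(167)=207890420102, p(168)=228204732751.
Final step: p(169) = p(168) + p(167) - p(164) - p(162) + p(157) + p(154) - p(147) - p(143) + p(134) + p(129) - p(118) - p(112) + p(99) + p(92) - p(77) - p(69) + p(52) + p(43) - p(24) - p(14)
= 228204732751 + 207890420102 - 156919475295 - 129913904637 + 80630964769 + 60356673280 - 30388671978 - 20390982757 + 8149040695 + 4835271870 - 1482074143 - 761002156 + 169229875 + 72533807 - 10619863 - 3554345 + 281589 + 63261 - 1575 - 135
= 250438925115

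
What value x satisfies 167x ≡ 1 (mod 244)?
19

gcd(167, 244) = 1, so the inverse exists.
Extended Euclidean algorithm on (244, 167):
244 = 1 × 167 + 77  ⟹  77 = (1)·244 + (-1)·167
167 = 2 × 77 + 13  ⟹  13 = (-2)·244 + (3)·167
77 = 5 × 13 + 12  ⟹  12 = (11)·244 + (-16)·167
13 = 1 × 12 + 1  ⟹  1 = (-13)·244 + (19)·167
So (19)·167 ≡ 1 (mod 244), i.e. 167^(-1) ≡ 19 (mod 244).
Check: 167 × 19 = 3173 ≡ 1 (mod 244)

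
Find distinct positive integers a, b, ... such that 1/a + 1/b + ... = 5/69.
1/14 + 1/966

Greedy algorithm:
5/69: ceiling(69/5) = 14, use 1/14
1/966: ceiling(966/1) = 966, use 1/966
Result: 5/69 = 1/14 + 1/966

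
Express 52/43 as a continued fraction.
[1; 4, 1, 3, 2]

Euclidean algorithm steps:
52 = 1 × 43 + 9
43 = 4 × 9 + 7
9 = 1 × 7 + 2
7 = 3 × 2 + 1
2 = 2 × 1 + 0
Continued fraction: [1; 4, 1, 3, 2]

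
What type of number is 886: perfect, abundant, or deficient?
deficient

Proper divisors of 886: sum = 1 + 2 + 443 = 446
Since 446 < 886, 886 is deficient.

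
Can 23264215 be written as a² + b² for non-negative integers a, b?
Not possible

Factorization: 23264215 = 5 × 13 × 71^3
By Fermat: n is sum of two squares iff every prime p ≡ 3 (mod 4) appears to even power.
Prime(s) ≡ 3 (mod 4) with odd exponent: [(71, 3)]
Therefore 23264215 cannot be expressed as a² + b².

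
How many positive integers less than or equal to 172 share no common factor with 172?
84

172 = 2^2 × 43
φ(n) = n × ∏(1 - 1/p) for each prime p dividing n
φ(172) = 172 × (1 - 1/2) × (1 - 1/43) = 84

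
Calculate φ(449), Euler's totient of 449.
448

449 = 449
φ(n) = n × ∏(1 - 1/p) for each prime p dividing n
φ(449) = 449 × (1 - 1/449) = 448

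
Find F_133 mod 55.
13

Matrix identity: Q^n = [[F_(n+1), F_n], [F_n, F_(n-1)]] with Q = [[1,1],[1,0]].
n = 133 = 10000101₂. Square-and-multiply, entries mod 55:
Q^1 = [[1,1],[1,0]]
Q^2 = (Q^1)² = [[2,1],[1,1]]
Q^4 = (Q^2)² = [[5,3],[3,2]]
Q^8 = (Q^4)² = [[34,21],[21,13]]
Q^16 = (Q^8)² = [[2,52],[52,5]]
Q^33 = (Q^16)²·Q = [[47,13],[13,34]]
Q^66 = (Q^33)² = [[13,8],[8,5]]
Q^133 = (Q^66)²·Q = [[47,13],[13,34]]
F_133 mod 55 = Q^133[0][1] = 13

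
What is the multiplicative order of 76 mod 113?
112

113 is prime, so ord(76) divides φ(113) = 112.
Divisors of 112: 1, 2, 4, 7, 8, 14, 16, 28, 56, 112.
Repeated squaring: 76^1 ≡ 76, 76^2 ≡ 13, 76^4 ≡ 56, 76^8 ≡ 85, 76^16 ≡ 106, 76^32 ≡ 49, 76^64 ≡ 28 (mod 113).
Test 76^d mod 113 for each divisor d in increasing order:
76^1 ≡ 76
76^2 ≡ 13
76^4 ≡ 56
76^7 = 76^4·76^2·76^1 ≡ 71
76^8 ≡ 85
76^14 = 76^8·76^4·76^2 ≡ 69
76^16 ≡ 106
76^28 = 76^16·76^8·76^4 ≡ 15
76^56 = 76^32·76^16·76^8 ≡ 112
76^112 = 76^64·76^32·76^16 ≡ 1  ← first divisor giving 1
The order is 112.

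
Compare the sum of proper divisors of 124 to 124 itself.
deficient

Proper divisors of 124: sum = 1 + 2 + 4 + 31 + 62 = 100
Since 100 < 124, 124 is deficient.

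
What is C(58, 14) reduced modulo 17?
0

Using Lucas' theorem:
Write n=58 and k=14 in base 17:
n in base 17: [3, 7]
k in base 17: [0, 14]
C(58,14) mod 17 = ∏ C(n_i, k_i) mod 17
Digit binomials (mod 17): C(3,0) = 1; C(7,14) = 0 (k_i > n_i)
Product: 1 × 0 = 0 ≡ 0 (mod 17)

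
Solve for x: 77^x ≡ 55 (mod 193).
8

Baby-step giant-step with step n = ⌈√193⌉ = 14.
Baby steps 77^j mod 193 (j:value) for j=0..13: 0:1, 1:77, 2:139, 3:88, 4:21, 5:73, 6:24, 7:111, 8:55, 9:182, 10:118, 11:15, 12:190, 13:155.
h = 55 is already in the table at j=8, so x = 8.
Check: 77^8 ≡ 55 (mod 193).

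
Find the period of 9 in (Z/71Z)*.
35

71 is prime, so ord(9) divides φ(71) = 70.
Divisors of 70: 1, 2, 5, 7, 10, 14, 35, 70.
Repeated squaring: 9^1 ≡ 9, 9^2 ≡ 10, 9^4 ≡ 29, 9^8 ≡ 60, 9^16 ≡ 50, 9^32 ≡ 15, 9^64 ≡ 12 (mod 71).
Test 9^d mod 71 for each divisor d in increasing order:
9^1 ≡ 9
9^2 ≡ 10
9^5 = 9^4·9^1 ≡ 48
9^7 = 9^4·9^2·9^1 ≡ 54
9^10 = 9^8·9^2 ≡ 32
9^14 = 9^8·9^4·9^2 ≡ 5
9^35 = 9^32·9^2·9^1 ≡ 1  ← first divisor giving 1
The order is 35.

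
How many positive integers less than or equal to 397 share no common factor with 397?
396

397 = 397
φ(n) = n × ∏(1 - 1/p) for each prime p dividing n
φ(397) = 397 × (1 - 1/397) = 396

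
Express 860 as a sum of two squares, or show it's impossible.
Not possible

Factorization: 860 = 2^2 × 5 × 43
By Fermat: n is sum of two squares iff every prime p ≡ 3 (mod 4) appears to even power.
Prime(s) ≡ 3 (mod 4) with odd exponent: [(43, 1)]
Therefore 860 cannot be expressed as a² + b².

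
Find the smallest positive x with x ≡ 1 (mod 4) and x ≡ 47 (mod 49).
145

Using Chinese Remainder Theorem:
M = 4 × 49 = 196
M1 = 49, M2 = 4
y1 = 49^(-1) mod 4 = 1
y2 = 4^(-1) mod 49 = 37
x = (1×49×1 + 47×4×37) mod 196 = 145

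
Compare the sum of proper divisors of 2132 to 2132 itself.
deficient

Proper divisors of 2132: sum = 1 + 2 + 4 + 13 + 26 + 41 + 52 + 82 + 164 + 533 + 1066 = 1984
Since 1984 < 2132, 2132 is deficient.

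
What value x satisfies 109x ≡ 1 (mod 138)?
19

gcd(109, 138) = 1, so the inverse exists.
Extended Euclidean algorithm on (138, 109):
138 = 1 × 109 + 29  ⟹  29 = (1)·138 + (-1)·109
109 = 3 × 29 + 22  ⟹  22 = (-3)·138 + (4)·109
29 = 1 × 22 + 7  ⟹  7 = (4)·138 + (-5)·109
22 = 3 × 7 + 1  ⟹  1 = (-15)·138 + (19)·109
So (19)·109 ≡ 1 (mod 138), i.e. 109^(-1) ≡ 19 (mod 138).
Check: 109 × 19 = 2071 ≡ 1 (mod 138)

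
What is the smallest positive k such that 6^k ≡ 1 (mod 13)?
12

13 is prime, so ord(6) divides φ(13) = 12.
Divisors of 12: 1, 2, 3, 4, 6, 12.
Repeated squaring: 6^1 ≡ 6, 6^2 ≡ 10, 6^4 ≡ 9, 6^8 ≡ 3 (mod 13).
Test 6^d mod 13 for each divisor d in increasing order:
6^1 ≡ 6
6^2 ≡ 10
6^3 = 6^2·6^1 ≡ 8
6^4 ≡ 9
6^6 = 6^4·6^2 ≡ 12
6^12 = 6^8·6^4 ≡ 1  ← first divisor giving 1
The order is 12.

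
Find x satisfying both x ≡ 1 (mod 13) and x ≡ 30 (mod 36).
66

Using Chinese Remainder Theorem:
M = 13 × 36 = 468
M1 = 36, M2 = 13
y1 = 36^(-1) mod 13 = 4
y2 = 13^(-1) mod 36 = 25
x = (1×36×4 + 30×13×25) mod 468 = 66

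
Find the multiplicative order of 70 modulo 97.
16

97 is prime, so ord(70) divides φ(97) = 96.
Divisors of 96: 1, 2, 3, 4, 6, 8, 12, 16, 24, 32, 48, 96.
Repeated squaring: 70^1 ≡ 70, 70^2 ≡ 50, 70^4 ≡ 75, 70^8 ≡ 96, 70^16 ≡ 1, 70^32 ≡ 1, 70^64 ≡ 1 (mod 97).
Test 70^d mod 97 for each divisor d in increasing order:
70^1 ≡ 70
70^2 ≡ 50
70^3 = 70^2·70^1 ≡ 8
70^4 ≡ 75
70^6 = 70^4·70^2 ≡ 64
70^8 ≡ 96
70^12 = 70^8·70^4 ≡ 22
70^16 ≡ 1  ← first divisor giving 1
The order is 16.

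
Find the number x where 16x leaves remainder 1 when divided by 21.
4

gcd(16, 21) = 1, so the inverse exists.
Extended Euclidean algorithm on (21, 16):
21 = 1 × 16 + 5  ⟹  5 = (1)·21 + (-1)·16
16 = 3 × 5 + 1  ⟹  1 = (-3)·21 + (4)·16
So (4)·16 ≡ 1 (mod 21), i.e. 16^(-1) ≡ 4 (mod 21).
Check: 16 × 4 = 64 ≡ 1 (mod 21)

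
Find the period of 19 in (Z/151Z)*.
5

151 is prime, so ord(19) divides φ(151) = 150.
Divisors of 150: 1, 2, 3, 5, 6, 10, 15, 25, 30, 50, 75, 150.
Repeated squaring: 19^1 ≡ 19, 19^2 ≡ 59, 19^4 ≡ 8, 19^8 ≡ 64, 19^16 ≡ 19, 19^32 ≡ 59, 19^64 ≡ 8, 19^128 ≡ 64 (mod 151).
Test 19^d mod 151 for each divisor d in increasing order:
19^1 ≡ 19
19^2 ≡ 59
19^3 = 19^2·19^1 ≡ 64
19^5 = 19^4·19^1 ≡ 1  ← first divisor giving 1
The order is 5.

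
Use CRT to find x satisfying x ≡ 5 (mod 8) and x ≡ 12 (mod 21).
117

Using Chinese Remainder Theorem:
M = 8 × 21 = 168
M1 = 21, M2 = 8
y1 = 21^(-1) mod 8 = 5
y2 = 8^(-1) mod 21 = 8
x = (5×21×5 + 12×8×8) mod 168 = 117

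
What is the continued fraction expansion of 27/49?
[0; 1, 1, 4, 2, 2]

Euclidean algorithm steps:
27 = 0 × 49 + 27
49 = 1 × 27 + 22
27 = 1 × 22 + 5
22 = 4 × 5 + 2
5 = 2 × 2 + 1
2 = 2 × 1 + 0
Continued fraction: [0; 1, 1, 4, 2, 2]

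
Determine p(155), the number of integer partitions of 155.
66493182097

p(n) counts ways to write n as a sum of positive integers (order ignored).
Euler's pentagonal recurrence: p(k) = p(k-1) + p(k-2) - p(k-5) - p(k-7) + p(k-12) + p(k-15) - ... (offsets j(3j∓1)/2, signs ++--, p(0)=1, p(<0)=0).
DP table for k = 0..154: p(0)=1, p(1)=1, p(2)=2, p(3)=3, p(4)=5, p(5)=7, p(6)=11, p(7)=15, p(8)=22, p(9)=30, p(10)=42, p(11)=56, p(12)=77, p(13)=101, p(14)=135, p(15)=176, p(16)=231, p(17)=297, p(18)=385, p(19)=490, p(20)=627, p(21)=792, p(22)=1002, p(23)=1255, p(24)=1575, p(25)=1958, p(26)=2436, p(27)=3010, p(28)=3718, p(29)=4565, p(30)=5604, p(31)=6842, p(32)=8349, p(33)=10143, p(34)=12310, p(35)=14883, p(36)=17977, p(37)=21637, p(38)=26015, p(39)=31185, p(40)=37338, p(41)=44583, p(42)=53174, p(43)=63261, p(44)=75175, p(45)=89134, p(46)=105558, p(47)=124754, p(48)=147273, p(49)=173525, p(50)=204226, p(51)=239943, p(52)=281589, p(53)=329931, p(54)=386155, p(55)=451276, p(56)=526823, p(57)=614154, p(58)=715220, p(59)=831820, p(60)=966467, p(61)=1121505, p(62)=1300156, p(63)=1505499, p(64)=1741630, p(65)=2012558, p(66)=2323520, p(67)=2679689, p(68)=3087735, p(69)=3554345, p(70)=4087968, p(71)=4697205, p(72)=5392783, p(73)=6185689, p(74)=7089500, p(75)=8118264, p(76)=9289091, p(77)=10619863, p(78)=12132164, p(79)=13848650, p(80)=15796476, p(81)=18004327, p(82)=20506255, p(83)=23338469, p(84)=26543660, p(85)=30167357, p(86)=34262962, p(87)=38887673, p(88)=44108109, p(89)=49995925, p(90)=56634173, p(91)=64112359, p(92)=72533807, p(93)=82010177, p(94)=92669720, p(95)=104651419, p(96)=118114304, p(97)=133230930, p(98)=150198136, p(99)=169229875, p(100)=190569292, p(101)=214481126, p(102)=241265379, p(103)=271248950, p(104)=304801365, p(105)=342325709, p(106)=384276336, p(107)=431149389, p(108)=483502844, p(109)=541946240, p(110)=607163746, p(111)=679903203, p(112)=761002156, p(113)=851376628, p(114)=952050665, p(115)=1064144451, p(116)=1188908248, p(117)=1327710076, p(118)=1482074143, p(119)=1653668665, p(120)=1844349560, p(121)=2056148051, p(122)=2291320912, p(123)=2552338241, p(124)=2841940500, p(125)=3163127352, p(126)=3519222692, p(127)=3913864295, p(128)=4351078600, p(129)=4835271870, p(130)=5371315400, p(131)=5964539504, p(132)=6620830889, p(133)=7346629512, p(134)=8149040695, p(135)=9035836076, p(136)=10015581680, p(137)=11097645016, p(138)=12292341831, p(139)=13610949895, p(140)=15065878135, p(141)=16670689208, p(142)=18440293320, p(143)=20390982757, p(144)=22540654445, p(145)=24908858009, p(146)=27517052599, p(147)=30388671978, p(148)=33549419497, p(149)=37027355200, p(150)=40853235313, p(151)=45060624582, p(152)=49686288421, p(153)=54770336324, p(154)=60356673280.
Final step: p(155) = p(154) + p(153) - p(150) - p(148) + p(143) + p(140) - p(133) - p(129) + p(120) + p(115) - p(104) - p(98) + p(85) + p(78) - p(63) - p(55) + p(38) + p(29) - p(10) - p(0)
= 60356673280 + 54770336324 - 40853235313 - 33549419497 + 20390982757 + 15065878135 - 7346629512 - 4835271870 + 1844349560 + 1064144451 - 304801365 - 150198136 + 30167357 + 12132164 - 1505499 - 451276 + 26015 + 4565 - 42 - 1
= 66493182097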